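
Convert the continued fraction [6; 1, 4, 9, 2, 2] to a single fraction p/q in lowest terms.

Using pₖ = aₖpₖ₋₁ + pₖ₋₂ and qₖ = aₖqₖ₋₁ + qₖ₋₂:
  k=0: a=6, p=6, q=1
  k=1: a=1, p=7, q=1
  k=2: a=4, p=34, q=5
  k=3: a=9, p=313, q=46
  k=4: a=2, p=660, q=97
  k=5: a=2, p=1633, q=240

1633/240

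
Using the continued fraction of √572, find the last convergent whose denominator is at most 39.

√572 = [23; 1, 10, 1, 46, …] (period length 4).
Convergents:
  p_0/q_0 = 23/1
  p_1/q_1 = 24/1
  p_2/q_2 = 263/11
  p_3/q_3 = 287/12
  p_4/q_4 = 13465/563
q_3 = 12 ≤ 39 < 563 = q_4, so the answer is 287/12.

287/12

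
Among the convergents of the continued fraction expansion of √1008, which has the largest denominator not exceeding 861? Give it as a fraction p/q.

√1008 = [31; 1, 2, 1, 62, …] (period length 4).
Convergents:
  p_0/q_0 = 31/1
  p_1/q_1 = 32/1
  p_2/q_2 = 95/3
  p_3/q_3 = 127/4
  p_4/q_4 = 7969/251
  p_5/q_5 = 8096/255
  p_6/q_6 = 24161/761
  p_7/q_7 = 32257/1016
q_6 = 761 ≤ 861 < 1016 = q_7, so the answer is 24161/761.

24161/761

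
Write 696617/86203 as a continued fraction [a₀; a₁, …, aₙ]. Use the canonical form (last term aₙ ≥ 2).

[8; 12, 3, 17, 3, 14, 3]

696617 = 8·86203 + 6993
86203 = 12·6993 + 2287
6993 = 3·2287 + 132
2287 = 17·132 + 43
132 = 3·43 + 3
43 = 14·3 + 1
3 = 3·1 + 0  (stop)
So 696617/86203 = [8; 12, 3, 17, 3, 14, 3].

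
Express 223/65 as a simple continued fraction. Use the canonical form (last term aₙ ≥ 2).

223 = 3*65 + 28
65 = 2*28 + 9
28 = 3*9 + 1
9 = 9*1 + 0  (stop)
So 223/65 = [3; 2, 3, 9].

[3; 2, 3, 9]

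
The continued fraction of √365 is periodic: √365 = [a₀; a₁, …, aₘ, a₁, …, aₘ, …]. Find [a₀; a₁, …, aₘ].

a₀ = ⌊√365⌋ = 19.
With m₀=0, d₀=1 and mₖ₊₁ = dₖaₖ − mₖ, dₖ₊₁ = (n − mₖ₊₁²)/dₖ, aₖ₊₁ = ⌊(a₀+mₖ₊₁)/dₖ₊₁⌋:
  k=1: m=19, d=4, a=9
  k=2: m=17, d=19, a=1
  k=3: m=2, d=19, a=1
  k=4: m=17, d=4, a=9
  k=5: m=19, d=1, a=38
d=1 and a=2a₀=38 at k=5, so the next step gives (m, d) = (19, 4) again — its k=1 value — and the period has length 5.

[19; 9, 1, 1, 9, 38]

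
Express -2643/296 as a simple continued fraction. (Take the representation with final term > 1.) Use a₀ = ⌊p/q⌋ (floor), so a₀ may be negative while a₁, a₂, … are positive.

[-9; 14, 10, 2]

-2643 = -9*296 + 21
296 = 14*21 + 2
21 = 10*2 + 1
2 = 2*1 + 0  (stop)
So -2643/296 = [-9; 14, 10, 2].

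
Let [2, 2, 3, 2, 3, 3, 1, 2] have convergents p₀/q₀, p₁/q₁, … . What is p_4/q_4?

134/55

Using pₖ = aₖpₖ₋₁ + pₖ₋₂, qₖ = aₖqₖ₋₁ + qₖ₋₂ (with p₋₁=1, p₋₂=0, q₋₁=0, q₋₂=1):
  k=0: a=2, p=2, q=1
  k=1: a=2, p=5, q=2
  k=2: a=3, p=17, q=7
  k=3: a=2, p=39, q=16
  k=4: a=3, p=134, q=55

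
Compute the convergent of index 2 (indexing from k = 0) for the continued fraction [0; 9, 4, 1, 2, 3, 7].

Using pₖ = aₖpₖ₋₁ + pₖ₋₂, qₖ = aₖqₖ₋₁ + qₖ₋₂ (with p₋₁=1, p₋₂=0, q₋₁=0, q₋₂=1):
  k=0: a=0, p=0, q=1
  k=1: a=9, p=1, q=9
  k=2: a=4, p=4, q=37

4/37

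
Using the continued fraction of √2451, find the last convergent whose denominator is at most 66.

3218/65

√2451 = [49; 1, 1, 32, 1, 1, 98, …] (period length 6).
Convergents:
  p_0/q_0 = 49/1
  p_1/q_1 = 50/1
  p_2/q_2 = 99/2
  p_3/q_3 = 3218/65
  p_4/q_4 = 3317/67
q_3 = 65 ≤ 66 < 67 = q_4, so the answer is 3218/65.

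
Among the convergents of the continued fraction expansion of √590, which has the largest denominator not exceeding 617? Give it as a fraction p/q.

√590 = [24; 3, 2, 4, 2, 3, 48, …] (period length 6).
Convergents:
  p_0/q_0 = 24/1
  p_1/q_1 = 73/3
  p_2/q_2 = 170/7
  p_3/q_3 = 753/31
  p_4/q_4 = 1676/69
  p_5/q_5 = 5781/238
  p_6/q_6 = 279164/11493
q_5 = 238 ≤ 617 < 11493 = q_6, so the answer is 5781/238.

5781/238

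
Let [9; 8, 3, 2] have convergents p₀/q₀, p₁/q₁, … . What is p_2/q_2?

228/25

Using pₖ = aₖpₖ₋₁ + pₖ₋₂, qₖ = aₖqₖ₋₁ + qₖ₋₂ (with p₋₁=1, p₋₂=0, q₋₁=0, q₋₂=1):
  k=0: a=9, p=9, q=1
  k=1: a=8, p=73, q=8
  k=2: a=3, p=228, q=25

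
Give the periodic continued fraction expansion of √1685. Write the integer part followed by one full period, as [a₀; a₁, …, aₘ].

[41; 20, 1, 1, 20, 82]

a₀ = ⌊√1685⌋ = 41.
With m₀=0, d₀=1 and mₖ₊₁ = dₖaₖ − mₖ, dₖ₊₁ = (n − mₖ₊₁²)/dₖ, aₖ₊₁ = ⌊(a₀+mₖ₊₁)/dₖ₊₁⌋:
  k=1: m=41, d=4, a=20
  k=2: m=39, d=41, a=1
  k=3: m=2, d=41, a=1
  k=4: m=39, d=4, a=20
  k=5: m=41, d=1, a=82
d=1 and a=2a₀=82 at k=5, so the next step gives (m, d) = (41, 4) again — its k=1 value — and the period has length 5.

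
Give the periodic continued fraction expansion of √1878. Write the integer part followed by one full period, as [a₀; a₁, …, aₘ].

[43; 2, 1, 42, 1, 2, 86]

a₀ = ⌊√1878⌋ = 43.
With m₀=0, d₀=1 and mₖ₊₁ = dₖaₖ − mₖ, dₖ₊₁ = (n − mₖ₊₁²)/dₖ, aₖ₊₁ = ⌊(a₀+mₖ₊₁)/dₖ₊₁⌋:
  k=1: m=43, d=29, a=2
  k=2: m=15, d=57, a=1
  k=3: m=42, d=2, a=42
  k=4: m=42, d=57, a=1
  k=5: m=15, d=29, a=2
  k=6: m=43, d=1, a=86
d=1 and a=2a₀=86 at k=6, so the next step gives (m, d) = (43, 29) again — its k=1 value — and the period has length 6.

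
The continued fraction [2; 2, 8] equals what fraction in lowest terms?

42/17

Using pₖ = aₖpₖ₋₁ + pₖ₋₂ and qₖ = aₖqₖ₋₁ + qₖ₋₂:
  k=0: a=2, p=2, q=1
  k=1: a=2, p=5, q=2
  k=2: a=8, p=42, q=17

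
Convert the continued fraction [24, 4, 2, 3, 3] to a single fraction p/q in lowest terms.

2471/102

Fold from the inside: start with 3/1.
  3 + 1/3 = 10/3
  2 + 3/10 = 23/10
  4 + 10/23 = 102/23
  24 + 23/102 = 2471/102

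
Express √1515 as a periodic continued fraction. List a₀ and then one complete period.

[38; 1, 11, 1, 76]

a₀ = ⌊√1515⌋ = 38.
With m₀=0, d₀=1 and mₖ₊₁ = dₖaₖ − mₖ, dₖ₊₁ = (n − mₖ₊₁²)/dₖ, aₖ₊₁ = ⌊(a₀+mₖ₊₁)/dₖ₊₁⌋:
  k=1: m=38, d=71, a=1
  k=2: m=33, d=6, a=11
  k=3: m=33, d=71, a=1
  k=4: m=38, d=1, a=76
d=1 and a=2a₀=76 at k=4, so the next step gives (m, d) = (38, 71) again — its k=1 value — and the period has length 4.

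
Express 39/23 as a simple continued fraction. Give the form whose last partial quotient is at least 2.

39 = 1×23 + 16
23 = 1×16 + 7
16 = 2×7 + 2
7 = 3×2 + 1
2 = 2×1 + 0  (stop)
So 39/23 = [1; 1, 2, 3, 2].

[1; 1, 2, 3, 2]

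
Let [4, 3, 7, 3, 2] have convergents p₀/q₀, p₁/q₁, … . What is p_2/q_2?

Using pₖ = aₖpₖ₋₁ + pₖ₋₂, qₖ = aₖqₖ₋₁ + qₖ₋₂ (with p₋₁=1, p₋₂=0, q₋₁=0, q₋₂=1):
  k=0: a=4, p=4, q=1
  k=1: a=3, p=13, q=3
  k=2: a=7, p=95, q=22

95/22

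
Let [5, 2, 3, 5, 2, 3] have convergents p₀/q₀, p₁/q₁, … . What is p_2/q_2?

Using pₖ = aₖpₖ₋₁ + pₖ₋₂, qₖ = aₖqₖ₋₁ + qₖ₋₂ (with p₋₁=1, p₋₂=0, q₋₁=0, q₋₂=1):
  k=0: a=5, p=5, q=1
  k=1: a=2, p=11, q=2
  k=2: a=3, p=38, q=7

38/7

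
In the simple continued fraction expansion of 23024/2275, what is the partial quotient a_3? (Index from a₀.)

23024 = 10·2275 + 274   →  a_0 = 10
2275 = 8·274 + 83   →  a_1 = 8
274 = 3·83 + 25   →  a_2 = 3
83 = 3·25 + 8   →  a_3 = 3

3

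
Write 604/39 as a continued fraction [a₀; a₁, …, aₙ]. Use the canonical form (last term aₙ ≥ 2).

[15; 2, 19]

604 = 15·39 + 19
39 = 2·19 + 1
19 = 19·1 + 0  (stop)
So 604/39 = [15; 2, 19].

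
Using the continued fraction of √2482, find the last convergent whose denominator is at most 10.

299/6

√2482 = [49; 1, 4, 1, 1, 4, 1, 98, …] (period length 7).
Convergents:
  p_0/q_0 = 49/1
  p_1/q_1 = 50/1
  p_2/q_2 = 249/5
  p_3/q_3 = 299/6
  p_4/q_4 = 548/11
q_3 = 6 ≤ 10 < 11 = q_4, so the answer is 299/6.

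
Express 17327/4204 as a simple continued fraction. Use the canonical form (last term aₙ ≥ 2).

[4; 8, 4, 2, 2, 7, 3]

17327 = 4·4204 + 511
4204 = 8·511 + 116
511 = 4·116 + 47
116 = 2·47 + 22
47 = 2·22 + 3
22 = 7·3 + 1
3 = 3·1 + 0  (stop)
So 17327/4204 = [4; 8, 4, 2, 2, 7, 3].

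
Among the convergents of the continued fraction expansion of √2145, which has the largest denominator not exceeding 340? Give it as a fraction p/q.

√2145 = [46; 3, 5, 2, 5, 3, 92, …] (period length 6).
Convergents:
  p_0/q_0 = 46/1
  p_1/q_1 = 139/3
  p_2/q_2 = 741/16
  p_3/q_3 = 1621/35
  p_4/q_4 = 8846/191
  p_5/q_5 = 28159/608
q_4 = 191 ≤ 340 < 608 = q_5, so the answer is 8846/191.

8846/191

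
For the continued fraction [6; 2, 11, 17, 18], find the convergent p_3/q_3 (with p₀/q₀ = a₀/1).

Using pₖ = aₖpₖ₋₁ + pₖ₋₂, qₖ = aₖqₖ₋₁ + qₖ₋₂ (with p₋₁=1, p₋₂=0, q₋₁=0, q₋₂=1):
  k=0: a=6, p=6, q=1
  k=1: a=2, p=13, q=2
  k=2: a=11, p=149, q=23
  k=3: a=17, p=2546, q=393

2546/393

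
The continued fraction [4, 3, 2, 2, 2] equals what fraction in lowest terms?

Using pₖ = aₖpₖ₋₁ + pₖ₋₂ and qₖ = aₖqₖ₋₁ + qₖ₋₂:
  k=0: a=4, p=4, q=1
  k=1: a=3, p=13, q=3
  k=2: a=2, p=30, q=7
  k=3: a=2, p=73, q=17
  k=4: a=2, p=176, q=41

176/41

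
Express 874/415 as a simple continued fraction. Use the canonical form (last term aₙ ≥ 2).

874 = 2·415 + 44
415 = 9·44 + 19
44 = 2·19 + 6
19 = 3·6 + 1
6 = 6·1 + 0  (stop)
So 874/415 = [2; 9, 2, 3, 6].

[2; 9, 2, 3, 6]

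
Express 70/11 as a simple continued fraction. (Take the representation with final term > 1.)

[6; 2, 1, 3]

70 = 6*11 + 4
11 = 2*4 + 3
4 = 1*3 + 1
3 = 3*1 + 0  (stop)
So 70/11 = [6; 2, 1, 3].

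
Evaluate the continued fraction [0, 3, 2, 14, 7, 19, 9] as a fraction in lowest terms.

Using pₖ = aₖpₖ₋₁ + pₖ₋₂ and qₖ = aₖqₖ₋₁ + qₖ₋₂:
  k=0: a=0, p=0, q=1
  k=1: a=3, p=1, q=3
  k=2: a=2, p=2, q=7
  k=3: a=14, p=29, q=101
  k=4: a=7, p=205, q=714
  k=5: a=19, p=3924, q=13667
  k=6: a=9, p=35521, q=123717

35521/123717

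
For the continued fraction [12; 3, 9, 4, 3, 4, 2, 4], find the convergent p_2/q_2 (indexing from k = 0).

Using pₖ = aₖpₖ₋₁ + pₖ₋₂, qₖ = aₖqₖ₋₁ + qₖ₋₂ (with p₋₁=1, p₋₂=0, q₋₁=0, q₋₂=1):
  k=0: a=12, p=12, q=1
  k=1: a=3, p=37, q=3
  k=2: a=9, p=345, q=28

345/28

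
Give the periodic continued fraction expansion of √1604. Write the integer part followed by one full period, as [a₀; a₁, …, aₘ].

[40; 20, 80]

a₀ = ⌊√1604⌋ = 40.
With m₀=0, d₀=1 and mₖ₊₁ = dₖaₖ − mₖ, dₖ₊₁ = (n − mₖ₊₁²)/dₖ, aₖ₊₁ = ⌊(a₀+mₖ₊₁)/dₖ₊₁⌋:
  k=1: m=40, d=4, a=20
  k=2: m=40, d=1, a=80
d=1 and a=2a₀=80 at k=2, so the next step gives (m, d) = (40, 4) again — its k=1 value — and the period has length 2.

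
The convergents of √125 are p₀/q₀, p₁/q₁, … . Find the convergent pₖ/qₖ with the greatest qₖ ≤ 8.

67/6

√125 = [11; 5, 1, 1, 5, 22, …] (period length 5).
Convergents:
  p_0/q_0 = 11/1
  p_1/q_1 = 56/5
  p_2/q_2 = 67/6
  p_3/q_3 = 123/11
q_2 = 6 ≤ 8 < 11 = q_3, so the answer is 67/6.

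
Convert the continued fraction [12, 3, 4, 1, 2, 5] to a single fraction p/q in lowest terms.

2967/241

Using pₖ = aₖpₖ₋₁ + pₖ₋₂ and qₖ = aₖqₖ₋₁ + qₖ₋₂:
  k=0: a=12, p=12, q=1
  k=1: a=3, p=37, q=3
  k=2: a=4, p=160, q=13
  k=3: a=1, p=197, q=16
  k=4: a=2, p=554, q=45
  k=5: a=5, p=2967, q=241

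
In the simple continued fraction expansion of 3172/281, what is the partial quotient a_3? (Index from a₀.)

3172 = 11·281 + 81   →  a_0 = 11
281 = 3·81 + 38   →  a_1 = 3
81 = 2·38 + 5   →  a_2 = 2
38 = 7·5 + 3   →  a_3 = 7

7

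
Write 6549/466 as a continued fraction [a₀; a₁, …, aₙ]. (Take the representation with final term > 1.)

6549 = 14×466 + 25
466 = 18×25 + 16
25 = 1×16 + 9
16 = 1×9 + 7
9 = 1×7 + 2
7 = 3×2 + 1
2 = 2×1 + 0  (stop)
So 6549/466 = [14; 18, 1, 1, 1, 3, 2].

[14; 18, 1, 1, 1, 3, 2]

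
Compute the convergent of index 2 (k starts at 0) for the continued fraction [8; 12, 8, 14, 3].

784/97

Using pₖ = aₖpₖ₋₁ + pₖ₋₂, qₖ = aₖqₖ₋₁ + qₖ₋₂ (with p₋₁=1, p₋₂=0, q₋₁=0, q₋₂=1):
  k=0: a=8, p=8, q=1
  k=1: a=12, p=97, q=12
  k=2: a=8, p=784, q=97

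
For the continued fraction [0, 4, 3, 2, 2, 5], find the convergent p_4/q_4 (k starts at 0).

17/73

Using pₖ = aₖpₖ₋₁ + pₖ₋₂, qₖ = aₖqₖ₋₁ + qₖ₋₂ (with p₋₁=1, p₋₂=0, q₋₁=0, q₋₂=1):
  k=0: a=0, p=0, q=1
  k=1: a=4, p=1, q=4
  k=2: a=3, p=3, q=13
  k=3: a=2, p=7, q=30
  k=4: a=2, p=17, q=73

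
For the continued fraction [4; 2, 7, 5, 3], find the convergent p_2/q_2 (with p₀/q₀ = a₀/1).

Using pₖ = aₖpₖ₋₁ + pₖ₋₂, qₖ = aₖqₖ₋₁ + qₖ₋₂ (with p₋₁=1, p₋₂=0, q₋₁=0, q₋₂=1):
  k=0: a=4, p=4, q=1
  k=1: a=2, p=9, q=2
  k=2: a=7, p=67, q=15

67/15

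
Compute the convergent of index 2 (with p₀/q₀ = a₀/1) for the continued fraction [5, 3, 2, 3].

Using pₖ = aₖpₖ₋₁ + pₖ₋₂, qₖ = aₖqₖ₋₁ + qₖ₋₂ (with p₋₁=1, p₋₂=0, q₋₁=0, q₋₂=1):
  k=0: a=5, p=5, q=1
  k=1: a=3, p=16, q=3
  k=2: a=2, p=37, q=7

37/7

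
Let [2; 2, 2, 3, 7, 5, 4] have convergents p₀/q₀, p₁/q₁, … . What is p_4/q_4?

299/124

Using pₖ = aₖpₖ₋₁ + pₖ₋₂, qₖ = aₖqₖ₋₁ + qₖ₋₂ (with p₋₁=1, p₋₂=0, q₋₁=0, q₋₂=1):
  k=0: a=2, p=2, q=1
  k=1: a=2, p=5, q=2
  k=2: a=2, p=12, q=5
  k=3: a=3, p=41, q=17
  k=4: a=7, p=299, q=124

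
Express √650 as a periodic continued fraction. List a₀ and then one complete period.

a₀ = ⌊√650⌋ = 25.
With m₀=0, d₀=1 and mₖ₊₁ = dₖaₖ − mₖ, dₖ₊₁ = (n − mₖ₊₁²)/dₖ, aₖ₊₁ = ⌊(a₀+mₖ₊₁)/dₖ₊₁⌋:
  k=1: m=25, d=25, a=2
  k=2: m=25, d=1, a=50
d=1 and a=2a₀=50 at k=2, so the next step gives (m, d) = (25, 25) again — its k=1 value — and the period has length 2.

[25; 2, 50]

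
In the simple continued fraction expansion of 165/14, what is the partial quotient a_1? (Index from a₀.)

165 = 11·14 + 11   →  a_0 = 11
14 = 1·11 + 3   →  a_1 = 1

1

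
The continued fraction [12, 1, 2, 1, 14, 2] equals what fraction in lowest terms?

1555/122

Fold from the inside: start with 2/1.
  14 + 1/2 = 29/2
  1 + 2/29 = 31/29
  2 + 29/31 = 91/31
  1 + 31/91 = 122/91
  12 + 91/122 = 1555/122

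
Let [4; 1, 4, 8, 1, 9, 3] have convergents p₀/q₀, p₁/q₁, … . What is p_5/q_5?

2186/455

Using pₖ = aₖpₖ₋₁ + pₖ₋₂, qₖ = aₖqₖ₋₁ + qₖ₋₂ (with p₋₁=1, p₋₂=0, q₋₁=0, q₋₂=1):
  k=0: a=4, p=4, q=1
  k=1: a=1, p=5, q=1
  k=2: a=4, p=24, q=5
  k=3: a=8, p=197, q=41
  k=4: a=1, p=221, q=46
  k=5: a=9, p=2186, q=455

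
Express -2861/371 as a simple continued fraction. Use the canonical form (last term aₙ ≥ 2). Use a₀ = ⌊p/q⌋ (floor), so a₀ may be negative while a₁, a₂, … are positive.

[-8; 3, 2, 7, 7]

-2861 = -8*371 + 107
371 = 3*107 + 50
107 = 2*50 + 7
50 = 7*7 + 1
7 = 7*1 + 0  (stop)
So -2861/371 = [-8; 3, 2, 7, 7].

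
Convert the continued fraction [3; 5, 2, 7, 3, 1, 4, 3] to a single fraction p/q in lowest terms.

16481/5178

Using pₖ = aₖpₖ₋₁ + pₖ₋₂ and qₖ = aₖqₖ₋₁ + qₖ₋₂:
  k=0: a=3, p=3, q=1
  k=1: a=5, p=16, q=5
  k=2: a=2, p=35, q=11
  k=3: a=7, p=261, q=82
  k=4: a=3, p=818, q=257
  k=5: a=1, p=1079, q=339
  k=6: a=4, p=5134, q=1613
  k=7: a=3, p=16481, q=5178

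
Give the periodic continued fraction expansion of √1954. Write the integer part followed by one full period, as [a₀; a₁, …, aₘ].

a₀ = ⌊√1954⌋ = 44.
With m₀=0, d₀=1 and mₖ₊₁ = dₖaₖ − mₖ, dₖ₊₁ = (n − mₖ₊₁²)/dₖ, aₖ₊₁ = ⌊(a₀+mₖ₊₁)/dₖ₊₁⌋:
  k=1: m=44, d=18, a=4
  k=2: m=28, d=65, a=1
  k=3: m=37, d=9, a=9
  k=4: m=44, d=2, a=44
  k=5: m=44, d=9, a=9
  k=6: m=37, d=65, a=1
  k=7: m=28, d=18, a=4
  k=8: m=44, d=1, a=88
d=1 and a=2a₀=88 at k=8, so the next step gives (m, d) = (44, 18) again — its k=1 value — and the period has length 8.

[44; 4, 1, 9, 44, 9, 1, 4, 88]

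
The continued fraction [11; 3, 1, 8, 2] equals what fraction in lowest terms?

Fold from the inside: start with 2/1.
  8 + 1/2 = 17/2
  1 + 2/17 = 19/17
  3 + 17/19 = 74/19
  11 + 19/74 = 833/74

833/74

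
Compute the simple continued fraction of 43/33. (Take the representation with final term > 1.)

[1; 3, 3, 3]

43 = 1*33 + 10
33 = 3*10 + 3
10 = 3*3 + 1
3 = 3*1 + 0  (stop)
So 43/33 = [1; 3, 3, 3].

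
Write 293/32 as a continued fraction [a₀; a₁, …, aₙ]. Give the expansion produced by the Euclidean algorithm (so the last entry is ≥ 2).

293 = 9·32 + 5
32 = 6·5 + 2
5 = 2·2 + 1
2 = 2·1 + 0  (stop)
So 293/32 = [9; 6, 2, 2].

[9; 6, 2, 2]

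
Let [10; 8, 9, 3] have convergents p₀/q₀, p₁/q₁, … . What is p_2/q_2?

Using pₖ = aₖpₖ₋₁ + pₖ₋₂, qₖ = aₖqₖ₋₁ + qₖ₋₂ (with p₋₁=1, p₋₂=0, q₋₁=0, q₋₂=1):
  k=0: a=10, p=10, q=1
  k=1: a=8, p=81, q=8
  k=2: a=9, p=739, q=73

739/73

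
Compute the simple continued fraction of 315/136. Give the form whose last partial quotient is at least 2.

[2; 3, 6, 7]

315 = 2*136 + 43
136 = 3*43 + 7
43 = 6*7 + 1
7 = 7*1 + 0  (stop)
So 315/136 = [2; 3, 6, 7].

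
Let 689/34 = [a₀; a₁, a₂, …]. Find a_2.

1

689 = 20·34 + 9   →  a_0 = 20
34 = 3·9 + 7   →  a_1 = 3
9 = 1·7 + 2   →  a_2 = 1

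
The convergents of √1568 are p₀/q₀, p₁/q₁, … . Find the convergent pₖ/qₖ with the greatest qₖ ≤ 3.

√1568 = [39; 1, 1, 2, 19, 2, 1, 1, 78, …] (period length 8).
Convergents:
  p_0/q_0 = 39/1
  p_1/q_1 = 40/1
  p_2/q_2 = 79/2
  p_3/q_3 = 198/5
q_2 = 2 ≤ 3 < 5 = q_3, so the answer is 79/2.

79/2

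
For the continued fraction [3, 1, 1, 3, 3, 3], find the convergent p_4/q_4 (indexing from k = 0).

Using pₖ = aₖpₖ₋₁ + pₖ₋₂, qₖ = aₖqₖ₋₁ + qₖ₋₂ (with p₋₁=1, p₋₂=0, q₋₁=0, q₋₂=1):
  k=0: a=3, p=3, q=1
  k=1: a=1, p=4, q=1
  k=2: a=1, p=7, q=2
  k=3: a=3, p=25, q=7
  k=4: a=3, p=82, q=23

82/23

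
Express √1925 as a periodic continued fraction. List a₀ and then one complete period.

a₀ = ⌊√1925⌋ = 43.
With m₀=0, d₀=1 and mₖ₊₁ = dₖaₖ − mₖ, dₖ₊₁ = (n − mₖ₊₁²)/dₖ, aₖ₊₁ = ⌊(a₀+mₖ₊₁)/dₖ₊₁⌋:
  k=1: m=43, d=76, a=1
  k=2: m=33, d=11, a=6
  k=3: m=33, d=76, a=1
  k=4: m=43, d=1, a=86
d=1 and a=2a₀=86 at k=4, so the next step gives (m, d) = (43, 76) again — its k=1 value — and the period has length 4.

[43; 1, 6, 1, 86]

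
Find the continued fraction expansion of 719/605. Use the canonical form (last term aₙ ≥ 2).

719 = 1*605 + 114
605 = 5*114 + 35
114 = 3*35 + 9
35 = 3*9 + 8
9 = 1*8 + 1
8 = 8*1 + 0  (stop)
So 719/605 = [1; 5, 3, 3, 1, 8].

[1; 5, 3, 3, 1, 8]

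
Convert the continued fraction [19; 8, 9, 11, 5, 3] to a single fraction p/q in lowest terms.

Using pₖ = aₖpₖ₋₁ + pₖ₋₂ and qₖ = aₖqₖ₋₁ + qₖ₋₂:
  k=0: a=19, p=19, q=1
  k=1: a=8, p=153, q=8
  k=2: a=9, p=1396, q=73
  k=3: a=11, p=15509, q=811
  k=4: a=5, p=78941, q=4128
  k=5: a=3, p=252332, q=13195

252332/13195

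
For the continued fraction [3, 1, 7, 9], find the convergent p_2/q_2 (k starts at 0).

31/8

Using pₖ = aₖpₖ₋₁ + pₖ₋₂, qₖ = aₖqₖ₋₁ + qₖ₋₂ (with p₋₁=1, p₋₂=0, q₋₁=0, q₋₂=1):
  k=0: a=3, p=3, q=1
  k=1: a=1, p=4, q=1
  k=2: a=7, p=31, q=8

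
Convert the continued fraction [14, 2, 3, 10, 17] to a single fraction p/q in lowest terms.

Fold from the inside: start with 17/1.
  10 + 1/17 = 171/17
  3 + 17/171 = 530/171
  2 + 171/530 = 1231/530
  14 + 530/1231 = 17764/1231

17764/1231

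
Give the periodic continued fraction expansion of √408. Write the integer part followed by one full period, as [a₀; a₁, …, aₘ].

a₀ = ⌊√408⌋ = 20.

[20; 5, 40]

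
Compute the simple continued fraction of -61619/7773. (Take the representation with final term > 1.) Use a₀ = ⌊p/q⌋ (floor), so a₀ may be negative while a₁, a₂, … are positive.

[-8; 13, 1, 3, 8, 17]

-61619 = -8·7773 + 565
7773 = 13·565 + 428
565 = 1·428 + 137
428 = 3·137 + 17
137 = 8·17 + 1
17 = 17·1 + 0  (stop)
So -61619/7773 = [-8; 13, 1, 3, 8, 17].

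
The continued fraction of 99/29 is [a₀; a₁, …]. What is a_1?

99 = 3·29 + 12   →  a_0 = 3
29 = 2·12 + 5   →  a_1 = 2

2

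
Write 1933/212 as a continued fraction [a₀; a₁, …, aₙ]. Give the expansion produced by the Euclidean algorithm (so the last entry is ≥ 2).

[9; 8, 2, 12]

1933 = 9×212 + 25
212 = 8×25 + 12
25 = 2×12 + 1
12 = 12×1 + 0  (stop)
So 1933/212 = [9; 8, 2, 12].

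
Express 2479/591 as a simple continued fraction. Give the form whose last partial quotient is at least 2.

2479 = 4·591 + 115
591 = 5·115 + 16
115 = 7·16 + 3
16 = 5·3 + 1
3 = 3·1 + 0  (stop)
So 2479/591 = [4; 5, 7, 5, 3].

[4; 5, 7, 5, 3]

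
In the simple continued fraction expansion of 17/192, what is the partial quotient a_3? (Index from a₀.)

2

17 = 0·192 + 17   →  a_0 = 0
192 = 11·17 + 5   →  a_1 = 11
17 = 3·5 + 2   →  a_2 = 3
5 = 2·2 + 1   →  a_3 = 2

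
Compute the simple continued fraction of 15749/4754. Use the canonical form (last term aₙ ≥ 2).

[3; 3, 5, 13, 3, 7]

15749 = 3·4754 + 1487
4754 = 3·1487 + 293
1487 = 5·293 + 22
293 = 13·22 + 7
22 = 3·7 + 1
7 = 7·1 + 0  (stop)
So 15749/4754 = [3; 3, 5, 13, 3, 7].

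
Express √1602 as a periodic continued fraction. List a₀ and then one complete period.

[40; 40, 80]

a₀ = ⌊√1602⌋ = 40.
With m₀=0, d₀=1 and mₖ₊₁ = dₖaₖ − mₖ, dₖ₊₁ = (n − mₖ₊₁²)/dₖ, aₖ₊₁ = ⌊(a₀+mₖ₊₁)/dₖ₊₁⌋:
  k=1: m=40, d=2, a=40
  k=2: m=40, d=1, a=80
d=1 and a=2a₀=80 at k=2, so the next step gives (m, d) = (40, 2) again — its k=1 value — and the period has length 2.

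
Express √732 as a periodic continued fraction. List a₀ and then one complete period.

a₀ = ⌊√732⌋ = 27.
With m₀=0, d₀=1 and mₖ₊₁ = dₖaₖ − mₖ, dₖ₊₁ = (n − mₖ₊₁²)/dₖ, aₖ₊₁ = ⌊(a₀+mₖ₊₁)/dₖ₊₁⌋:
  k=1: m=27, d=3, a=18
  k=2: m=27, d=1, a=54
d=1 and a=2a₀=54 at k=2, so the next step gives (m, d) = (27, 3) again — its k=1 value — and the period has length 2.

[27; 18, 54]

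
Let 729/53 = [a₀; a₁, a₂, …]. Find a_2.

3

729 = 13·53 + 40   →  a_0 = 13
53 = 1·40 + 13   →  a_1 = 1
40 = 3·13 + 1   →  a_2 = 3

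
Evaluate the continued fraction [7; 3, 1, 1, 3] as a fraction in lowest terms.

182/25

Using pₖ = aₖpₖ₋₁ + pₖ₋₂ and qₖ = aₖqₖ₋₁ + qₖ₋₂:
  k=0: a=7, p=7, q=1
  k=1: a=3, p=22, q=3
  k=2: a=1, p=29, q=4
  k=3: a=1, p=51, q=7
  k=4: a=3, p=182, q=25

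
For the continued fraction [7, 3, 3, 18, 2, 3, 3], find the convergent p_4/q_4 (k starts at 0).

2745/376

Using pₖ = aₖpₖ₋₁ + pₖ₋₂, qₖ = aₖqₖ₋₁ + qₖ₋₂ (with p₋₁=1, p₋₂=0, q₋₁=0, q₋₂=1):
  k=0: a=7, p=7, q=1
  k=1: a=3, p=22, q=3
  k=2: a=3, p=73, q=10
  k=3: a=18, p=1336, q=183
  k=4: a=2, p=2745, q=376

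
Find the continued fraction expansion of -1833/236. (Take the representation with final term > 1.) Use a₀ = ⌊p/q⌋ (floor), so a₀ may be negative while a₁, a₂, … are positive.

[-8; 4, 3, 2, 3, 2]

-1833 = -8·236 + 55
236 = 4·55 + 16
55 = 3·16 + 7
16 = 2·7 + 2
7 = 3·2 + 1
2 = 2·1 + 0  (stop)
So -1833/236 = [-8; 4, 3, 2, 3, 2].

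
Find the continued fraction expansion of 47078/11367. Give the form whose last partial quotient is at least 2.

47078 = 4*11367 + 1610
11367 = 7*1610 + 97
1610 = 16*97 + 58
97 = 1*58 + 39
58 = 1*39 + 19
39 = 2*19 + 1
19 = 19*1 + 0  (stop)
So 47078/11367 = [4; 7, 16, 1, 1, 2, 19].

[4; 7, 16, 1, 1, 2, 19]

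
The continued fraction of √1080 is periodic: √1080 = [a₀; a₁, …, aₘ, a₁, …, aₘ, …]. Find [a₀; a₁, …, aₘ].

a₀ = ⌊√1080⌋ = 32.

[32; 1, 6, 3, 6, 1, 64]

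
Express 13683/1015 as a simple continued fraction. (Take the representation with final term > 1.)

13683 = 13*1015 + 488
1015 = 2*488 + 39
488 = 12*39 + 20
39 = 1*20 + 19
20 = 1*19 + 1
19 = 19*1 + 0  (stop)
So 13683/1015 = [13; 2, 12, 1, 1, 19].

[13; 2, 12, 1, 1, 19]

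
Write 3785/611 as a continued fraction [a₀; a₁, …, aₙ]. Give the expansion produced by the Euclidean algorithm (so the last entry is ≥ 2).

[6; 5, 7, 2, 3, 2]

3785 = 6×611 + 119
611 = 5×119 + 16
119 = 7×16 + 7
16 = 2×7 + 2
7 = 3×2 + 1
2 = 2×1 + 0  (stop)
So 3785/611 = [6; 5, 7, 2, 3, 2].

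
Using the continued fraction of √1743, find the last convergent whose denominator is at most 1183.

√1743 = [41; 1, 2, 1, 82, …] (period length 4).
Convergents:
  p_0/q_0 = 41/1
  p_1/q_1 = 42/1
  p_2/q_2 = 125/3
  p_3/q_3 = 167/4
  p_4/q_4 = 13819/331
  p_5/q_5 = 13986/335
  p_6/q_6 = 41791/1001
  p_7/q_7 = 55777/1336
q_6 = 1001 ≤ 1183 < 1336 = q_7, so the answer is 41791/1001.

41791/1001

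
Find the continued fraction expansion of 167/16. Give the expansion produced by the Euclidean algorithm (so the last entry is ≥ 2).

167 = 10×16 + 7
16 = 2×7 + 2
7 = 3×2 + 1
2 = 2×1 + 0  (stop)
So 167/16 = [10; 2, 3, 2].

[10; 2, 3, 2]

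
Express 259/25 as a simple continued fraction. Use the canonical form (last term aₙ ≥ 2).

259 = 10×25 + 9
25 = 2×9 + 7
9 = 1×7 + 2
7 = 3×2 + 1
2 = 2×1 + 0  (stop)
So 259/25 = [10; 2, 1, 3, 2].

[10; 2, 1, 3, 2]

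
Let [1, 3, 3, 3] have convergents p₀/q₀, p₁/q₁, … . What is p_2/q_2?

Using pₖ = aₖpₖ₋₁ + pₖ₋₂, qₖ = aₖqₖ₋₁ + qₖ₋₂ (with p₋₁=1, p₋₂=0, q₋₁=0, q₋₂=1):
  k=0: a=1, p=1, q=1
  k=1: a=3, p=4, q=3
  k=2: a=3, p=13, q=10

13/10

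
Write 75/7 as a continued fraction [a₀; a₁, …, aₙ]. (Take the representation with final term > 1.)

[10; 1, 2, 2]

75 = 10·7 + 5
7 = 1·5 + 2
5 = 2·2 + 1
2 = 2·1 + 0  (stop)
So 75/7 = [10; 1, 2, 2].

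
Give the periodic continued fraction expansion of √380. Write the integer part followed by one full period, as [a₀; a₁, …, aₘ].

[19; 2, 38]

a₀ = ⌊√380⌋ = 19.
With m₀=0, d₀=1 and mₖ₊₁ = dₖaₖ − mₖ, dₖ₊₁ = (n − mₖ₊₁²)/dₖ, aₖ₊₁ = ⌊(a₀+mₖ₊₁)/dₖ₊₁⌋:
  k=1: m=19, d=19, a=2
  k=2: m=19, d=1, a=38
d=1 and a=2a₀=38 at k=2, so the next step gives (m, d) = (19, 19) again — its k=1 value — and the period has length 2.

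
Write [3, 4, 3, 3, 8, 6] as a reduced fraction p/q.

Using pₖ = aₖpₖ₋₁ + pₖ₋₂ and qₖ = aₖqₖ₋₁ + qₖ₋₂:
  k=0: a=3, p=3, q=1
  k=1: a=4, p=13, q=4
  k=2: a=3, p=42, q=13
  k=3: a=3, p=139, q=43
  k=4: a=8, p=1154, q=357
  k=5: a=6, p=7063, q=2185

7063/2185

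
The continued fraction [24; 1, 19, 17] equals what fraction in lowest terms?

8508/341

Using pₖ = aₖpₖ₋₁ + pₖ₋₂ and qₖ = aₖqₖ₋₁ + qₖ₋₂:
  k=0: a=24, p=24, q=1
  k=1: a=1, p=25, q=1
  k=2: a=19, p=499, q=20
  k=3: a=17, p=8508, q=341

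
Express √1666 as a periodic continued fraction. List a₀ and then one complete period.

a₀ = ⌊√1666⌋ = 40.
With m₀=0, d₀=1 and mₖ₊₁ = dₖaₖ − mₖ, dₖ₊₁ = (n − mₖ₊₁²)/dₖ, aₖ₊₁ = ⌊(a₀+mₖ₊₁)/dₖ₊₁⌋:
  k=1: m=40, d=66, a=1
  k=2: m=26, d=15, a=4
  k=3: m=34, d=34, a=2
  k=4: m=34, d=15, a=4
  k=5: m=26, d=66, a=1
  k=6: m=40, d=1, a=80
d=1 and a=2a₀=80 at k=6, so the next step gives (m, d) = (40, 66) again — its k=1 value — and the period has length 6.

[40; 1, 4, 2, 4, 1, 80]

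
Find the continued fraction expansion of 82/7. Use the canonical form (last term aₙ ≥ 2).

82 = 11*7 + 5
7 = 1*5 + 2
5 = 2*2 + 1
2 = 2*1 + 0  (stop)
So 82/7 = [11; 1, 2, 2].

[11; 1, 2, 2]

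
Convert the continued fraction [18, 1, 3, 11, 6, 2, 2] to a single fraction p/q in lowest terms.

27383/1460

Fold from the inside: start with 2/1.
  2 + 1/2 = 5/2
  6 + 2/5 = 32/5
  11 + 5/32 = 357/32
  3 + 32/357 = 1103/357
  1 + 357/1103 = 1460/1103
  18 + 1103/1460 = 27383/1460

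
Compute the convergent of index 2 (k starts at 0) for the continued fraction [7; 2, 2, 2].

37/5

Using pₖ = aₖpₖ₋₁ + pₖ₋₂, qₖ = aₖqₖ₋₁ + qₖ₋₂ (with p₋₁=1, p₋₂=0, q₋₁=0, q₋₂=1):
  k=0: a=7, p=7, q=1
  k=1: a=2, p=15, q=2
  k=2: a=2, p=37, q=5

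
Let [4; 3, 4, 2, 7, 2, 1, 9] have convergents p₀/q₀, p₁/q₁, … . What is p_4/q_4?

931/216

Using pₖ = aₖpₖ₋₁ + pₖ₋₂, qₖ = aₖqₖ₋₁ + qₖ₋₂ (with p₋₁=1, p₋₂=0, q₋₁=0, q₋₂=1):
  k=0: a=4, p=4, q=1
  k=1: a=3, p=13, q=3
  k=2: a=4, p=56, q=13
  k=3: a=2, p=125, q=29
  k=4: a=7, p=931, q=216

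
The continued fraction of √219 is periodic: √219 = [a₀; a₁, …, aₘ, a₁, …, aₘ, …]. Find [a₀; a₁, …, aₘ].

a₀ = ⌊√219⌋ = 14.
With m₀=0, d₀=1 and mₖ₊₁ = dₖaₖ − mₖ, dₖ₊₁ = (n − mₖ₊₁²)/dₖ, aₖ₊₁ = ⌊(a₀+mₖ₊₁)/dₖ₊₁⌋:
  k=1: m=14, d=23, a=1
  k=2: m=9, d=6, a=3
  k=3: m=9, d=23, a=1
  k=4: m=14, d=1, a=28
d=1 and a=2a₀=28 at k=4, so the next step gives (m, d) = (14, 23) again — its k=1 value — and the period has length 4.

[14; 1, 3, 1, 28]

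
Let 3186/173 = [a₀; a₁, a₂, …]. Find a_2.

3186 = 18·173 + 72   →  a_0 = 18
173 = 2·72 + 29   →  a_1 = 2
72 = 2·29 + 14   →  a_2 = 2

2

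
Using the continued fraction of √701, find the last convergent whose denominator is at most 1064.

11782/445

√701 = [26; 2, 10, 10, 2, 52, …] (period length 5).
Convergents:
  p_0/q_0 = 26/1
  p_1/q_1 = 53/2
  p_2/q_2 = 556/21
  p_3/q_3 = 5613/212
  p_4/q_4 = 11782/445
  p_5/q_5 = 618277/23352
q_4 = 445 ≤ 1064 < 23352 = q_5, so the answer is 11782/445.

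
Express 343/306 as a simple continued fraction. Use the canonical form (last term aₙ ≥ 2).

[1; 8, 3, 1, 2, 3]

343 = 1×306 + 37
306 = 8×37 + 10
37 = 3×10 + 7
10 = 1×7 + 3
7 = 2×3 + 1
3 = 3×1 + 0  (stop)
So 343/306 = [1; 8, 3, 1, 2, 3].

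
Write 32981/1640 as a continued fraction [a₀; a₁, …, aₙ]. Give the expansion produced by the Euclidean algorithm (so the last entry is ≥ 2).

[20; 9, 16, 2, 5]

32981 = 20·1640 + 181
1640 = 9·181 + 11
181 = 16·11 + 5
11 = 2·5 + 1
5 = 5·1 + 0  (stop)
So 32981/1640 = [20; 9, 16, 2, 5].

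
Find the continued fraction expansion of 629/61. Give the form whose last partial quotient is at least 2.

629 = 10·61 + 19
61 = 3·19 + 4
19 = 4·4 + 3
4 = 1·3 + 1
3 = 3·1 + 0  (stop)
So 629/61 = [10; 3, 4, 1, 3].

[10; 3, 4, 1, 3]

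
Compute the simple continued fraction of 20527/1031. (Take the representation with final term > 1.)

[19; 1, 10, 11, 1, 1, 1, 2]

20527 = 19*1031 + 938
1031 = 1*938 + 93
938 = 10*93 + 8
93 = 11*8 + 5
8 = 1*5 + 3
5 = 1*3 + 2
3 = 1*2 + 1
2 = 2*1 + 0  (stop)
So 20527/1031 = [19; 1, 10, 11, 1, 1, 1, 2].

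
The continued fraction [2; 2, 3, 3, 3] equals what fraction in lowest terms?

Using pₖ = aₖpₖ₋₁ + pₖ₋₂ and qₖ = aₖqₖ₋₁ + qₖ₋₂:
  k=0: a=2, p=2, q=1
  k=1: a=2, p=5, q=2
  k=2: a=3, p=17, q=7
  k=3: a=3, p=56, q=23
  k=4: a=3, p=185, q=76

185/76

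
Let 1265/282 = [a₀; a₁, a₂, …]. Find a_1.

1265 = 4·282 + 137   →  a_0 = 4
282 = 2·137 + 8   →  a_1 = 2

2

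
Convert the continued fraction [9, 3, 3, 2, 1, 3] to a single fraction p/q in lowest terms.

Using pₖ = aₖpₖ₋₁ + pₖ₋₂ and qₖ = aₖqₖ₋₁ + qₖ₋₂:
  k=0: a=9, p=9, q=1
  k=1: a=3, p=28, q=3
  k=2: a=3, p=93, q=10
  k=3: a=2, p=214, q=23
  k=4: a=1, p=307, q=33
  k=5: a=3, p=1135, q=122

1135/122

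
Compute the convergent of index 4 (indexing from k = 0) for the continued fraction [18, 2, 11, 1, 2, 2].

Using pₖ = aₖpₖ₋₁ + pₖ₋₂, qₖ = aₖqₖ₋₁ + qₖ₋₂ (with p₋₁=1, p₋₂=0, q₋₁=0, q₋₂=1):
  k=0: a=18, p=18, q=1
  k=1: a=2, p=37, q=2
  k=2: a=11, p=425, q=23
  k=3: a=1, p=462, q=25
  k=4: a=2, p=1349, q=73

1349/73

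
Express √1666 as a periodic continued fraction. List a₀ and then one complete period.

a₀ = ⌊√1666⌋ = 40.
With m₀=0, d₀=1 and mₖ₊₁ = dₖaₖ − mₖ, dₖ₊₁ = (n − mₖ₊₁²)/dₖ, aₖ₊₁ = ⌊(a₀+mₖ₊₁)/dₖ₊₁⌋:
  k=1: m=40, d=66, a=1
  k=2: m=26, d=15, a=4
  k=3: m=34, d=34, a=2
  k=4: m=34, d=15, a=4
  k=5: m=26, d=66, a=1
  k=6: m=40, d=1, a=80
d=1 and a=2a₀=80 at k=6, so the next step gives (m, d) = (40, 66) again — its k=1 value — and the period has length 6.

[40; 1, 4, 2, 4, 1, 80]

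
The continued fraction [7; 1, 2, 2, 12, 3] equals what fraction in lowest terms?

Using pₖ = aₖpₖ₋₁ + pₖ₋₂ and qₖ = aₖqₖ₋₁ + qₖ₋₂:
  k=0: a=7, p=7, q=1
  k=1: a=1, p=8, q=1
  k=2: a=2, p=23, q=3
  k=3: a=2, p=54, q=7
  k=4: a=12, p=671, q=87
  k=5: a=3, p=2067, q=268

2067/268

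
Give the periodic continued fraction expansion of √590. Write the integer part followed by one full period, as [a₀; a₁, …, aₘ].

a₀ = ⌊√590⌋ = 24.
With m₀=0, d₀=1 and mₖ₊₁ = dₖaₖ − mₖ, dₖ₊₁ = (n − mₖ₊₁²)/dₖ, aₖ₊₁ = ⌊(a₀+mₖ₊₁)/dₖ₊₁⌋:
  k=1: m=24, d=14, a=3
  k=2: m=18, d=19, a=2
  k=3: m=20, d=10, a=4
  k=4: m=20, d=19, a=2
  k=5: m=18, d=14, a=3
  k=6: m=24, d=1, a=48
d=1 and a=2a₀=48 at k=6, so the next step gives (m, d) = (24, 14) again — its k=1 value — and the period has length 6.

[24; 3, 2, 4, 2, 3, 48]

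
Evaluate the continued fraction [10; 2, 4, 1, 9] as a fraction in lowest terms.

1129/108

Using pₖ = aₖpₖ₋₁ + pₖ₋₂ and qₖ = aₖqₖ₋₁ + qₖ₋₂:
  k=0: a=10, p=10, q=1
  k=1: a=2, p=21, q=2
  k=2: a=4, p=94, q=9
  k=3: a=1, p=115, q=11
  k=4: a=9, p=1129, q=108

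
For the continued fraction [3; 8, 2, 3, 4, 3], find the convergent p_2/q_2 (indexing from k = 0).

53/17

Using pₖ = aₖpₖ₋₁ + pₖ₋₂, qₖ = aₖqₖ₋₁ + qₖ₋₂ (with p₋₁=1, p₋₂=0, q₋₁=0, q₋₂=1):
  k=0: a=3, p=3, q=1
  k=1: a=8, p=25, q=8
  k=2: a=2, p=53, q=17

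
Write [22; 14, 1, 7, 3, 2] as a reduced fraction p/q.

Fold from the inside: start with 2/1.
  3 + 1/2 = 7/2
  7 + 2/7 = 51/7
  1 + 7/51 = 58/51
  14 + 51/58 = 863/58
  22 + 58/863 = 19044/863

19044/863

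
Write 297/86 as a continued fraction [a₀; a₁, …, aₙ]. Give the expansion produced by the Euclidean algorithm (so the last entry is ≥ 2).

297 = 3×86 + 39
86 = 2×39 + 8
39 = 4×8 + 7
8 = 1×7 + 1
7 = 7×1 + 0  (stop)
So 297/86 = [3; 2, 4, 1, 7].

[3; 2, 4, 1, 7]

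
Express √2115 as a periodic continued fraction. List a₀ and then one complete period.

a₀ = ⌊√2115⌋ = 45.
With m₀=0, d₀=1 and mₖ₊₁ = dₖaₖ − mₖ, dₖ₊₁ = (n − mₖ₊₁²)/dₖ, aₖ₊₁ = ⌊(a₀+mₖ₊₁)/dₖ₊₁⌋:
  k=1: m=45, d=90, a=1
  k=2: m=45, d=1, a=90
d=1 and a=2a₀=90 at k=2, so the next step gives (m, d) = (45, 90) again — its k=1 value — and the period has length 2.

[45; 1, 90]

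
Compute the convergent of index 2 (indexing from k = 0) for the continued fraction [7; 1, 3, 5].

31/4

Using pₖ = aₖpₖ₋₁ + pₖ₋₂, qₖ = aₖqₖ₋₁ + qₖ₋₂ (with p₋₁=1, p₋₂=0, q₋₁=0, q₋₂=1):
  k=0: a=7, p=7, q=1
  k=1: a=1, p=8, q=1
  k=2: a=3, p=31, q=4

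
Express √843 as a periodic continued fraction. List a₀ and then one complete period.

[29; 29, 58]

a₀ = ⌊√843⌋ = 29.
With m₀=0, d₀=1 and mₖ₊₁ = dₖaₖ − mₖ, dₖ₊₁ = (n − mₖ₊₁²)/dₖ, aₖ₊₁ = ⌊(a₀+mₖ₊₁)/dₖ₊₁⌋:
  k=1: m=29, d=2, a=29
  k=2: m=29, d=1, a=58
d=1 and a=2a₀=58 at k=2, so the next step gives (m, d) = (29, 2) again — its k=1 value — and the period has length 2.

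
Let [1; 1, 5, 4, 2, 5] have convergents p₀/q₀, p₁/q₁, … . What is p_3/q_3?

Using pₖ = aₖpₖ₋₁ + pₖ₋₂, qₖ = aₖqₖ₋₁ + qₖ₋₂ (with p₋₁=1, p₋₂=0, q₋₁=0, q₋₂=1):
  k=0: a=1, p=1, q=1
  k=1: a=1, p=2, q=1
  k=2: a=5, p=11, q=6
  k=3: a=4, p=46, q=25

46/25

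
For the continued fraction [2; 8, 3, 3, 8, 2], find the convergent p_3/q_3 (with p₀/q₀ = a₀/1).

Using pₖ = aₖpₖ₋₁ + pₖ₋₂, qₖ = aₖqₖ₋₁ + qₖ₋₂ (with p₋₁=1, p₋₂=0, q₋₁=0, q₋₂=1):
  k=0: a=2, p=2, q=1
  k=1: a=8, p=17, q=8
  k=2: a=3, p=53, q=25
  k=3: a=3, p=176, q=83

176/83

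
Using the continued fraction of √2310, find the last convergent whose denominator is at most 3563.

73872/1537

√2310 = [48; 16, 96, …] (period length 2).
Convergents:
  p_0/q_0 = 48/1
  p_1/q_1 = 769/16
  p_2/q_2 = 73872/1537
  p_3/q_3 = 1182721/24608
q_2 = 1537 ≤ 3563 < 24608 = q_3, so the answer is 73872/1537.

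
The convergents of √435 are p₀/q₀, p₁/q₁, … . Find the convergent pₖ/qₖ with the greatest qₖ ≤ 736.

√435 = [20; 1, 5, 1, 40, …] (period length 4).
Convergents:
  p_0/q_0 = 20/1
  p_1/q_1 = 21/1
  p_2/q_2 = 125/6
  p_3/q_3 = 146/7
  p_4/q_4 = 5965/286
  p_5/q_5 = 6111/293
  p_6/q_6 = 36520/1751
q_5 = 293 ≤ 736 < 1751 = q_6, so the answer is 6111/293.

6111/293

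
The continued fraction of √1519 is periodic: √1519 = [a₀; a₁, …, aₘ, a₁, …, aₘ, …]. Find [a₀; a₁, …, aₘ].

[38; 1, 37, 1, 76]

a₀ = ⌊√1519⌋ = 38.
With m₀=0, d₀=1 and mₖ₊₁ = dₖaₖ − mₖ, dₖ₊₁ = (n − mₖ₊₁²)/dₖ, aₖ₊₁ = ⌊(a₀+mₖ₊₁)/dₖ₊₁⌋:
  k=1: m=38, d=75, a=1
  k=2: m=37, d=2, a=37
  k=3: m=37, d=75, a=1
  k=4: m=38, d=1, a=76
d=1 and a=2a₀=76 at k=4, so the next step gives (m, d) = (38, 75) again — its k=1 value — and the period has length 4.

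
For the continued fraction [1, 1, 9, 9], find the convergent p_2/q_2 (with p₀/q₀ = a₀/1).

Using pₖ = aₖpₖ₋₁ + pₖ₋₂, qₖ = aₖqₖ₋₁ + qₖ₋₂ (with p₋₁=1, p₋₂=0, q₋₁=0, q₋₂=1):
  k=0: a=1, p=1, q=1
  k=1: a=1, p=2, q=1
  k=2: a=9, p=19, q=10

19/10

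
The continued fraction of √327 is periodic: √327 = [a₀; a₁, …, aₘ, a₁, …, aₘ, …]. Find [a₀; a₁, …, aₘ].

a₀ = ⌊√327⌋ = 18.
With m₀=0, d₀=1 and mₖ₊₁ = dₖaₖ − mₖ, dₖ₊₁ = (n − mₖ₊₁²)/dₖ, aₖ₊₁ = ⌊(a₀+mₖ₊₁)/dₖ₊₁⌋:
  k=1: m=18, d=3, a=12
  k=2: m=18, d=1, a=36
d=1 and a=2a₀=36 at k=2, so the next step gives (m, d) = (18, 3) again — its k=1 value — and the period has length 2.

[18; 12, 36]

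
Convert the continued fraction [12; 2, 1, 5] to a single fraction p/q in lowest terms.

210/17

Using pₖ = aₖpₖ₋₁ + pₖ₋₂ and qₖ = aₖqₖ₋₁ + qₖ₋₂:
  k=0: a=12, p=12, q=1
  k=1: a=2, p=25, q=2
  k=2: a=1, p=37, q=3
  k=3: a=5, p=210, q=17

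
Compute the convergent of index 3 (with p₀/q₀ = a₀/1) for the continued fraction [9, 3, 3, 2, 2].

Using pₖ = aₖpₖ₋₁ + pₖ₋₂, qₖ = aₖqₖ₋₁ + qₖ₋₂ (with p₋₁=1, p₋₂=0, q₋₁=0, q₋₂=1):
  k=0: a=9, p=9, q=1
  k=1: a=3, p=28, q=3
  k=2: a=3, p=93, q=10
  k=3: a=2, p=214, q=23

214/23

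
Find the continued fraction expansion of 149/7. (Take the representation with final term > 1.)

149 = 21×7 + 2
7 = 3×2 + 1
2 = 2×1 + 0  (stop)
So 149/7 = [21; 3, 2].

[21; 3, 2]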